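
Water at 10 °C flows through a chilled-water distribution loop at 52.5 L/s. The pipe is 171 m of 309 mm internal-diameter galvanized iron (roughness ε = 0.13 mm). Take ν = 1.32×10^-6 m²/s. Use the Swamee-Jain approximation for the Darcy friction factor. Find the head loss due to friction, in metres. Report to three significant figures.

h_f ≈ 0.261 m

V = 4Q/(πD²) = 4·0.0525/(π·0.309²) = 0.7001 m/s
Re = VD/ν = 0.7001·0.309/1.32×10^-6 = 1.64×10^5 → turbulent
ε/D = 0.13/309 = 4.21×10^-4
Swamee-Jain: f = 0.01889
h_f = f(L/D)V²/(2g) = 0.01889·(171/0.309)·0.7001²/(2·9.81) = 0.2611 m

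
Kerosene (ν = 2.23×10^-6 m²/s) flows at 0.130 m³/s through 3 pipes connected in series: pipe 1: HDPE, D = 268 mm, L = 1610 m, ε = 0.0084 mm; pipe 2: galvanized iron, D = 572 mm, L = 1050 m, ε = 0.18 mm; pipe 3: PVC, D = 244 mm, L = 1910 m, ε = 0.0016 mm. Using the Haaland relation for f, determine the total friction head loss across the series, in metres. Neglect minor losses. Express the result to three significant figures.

H ≈ 68.8 m

Pipe 1: V = 2.305 m/s, Re = 2.77×10^5, ε/D = 3.13×10^-5, f = 0.01481, h_1 = f(L/D)V²/2g = 24.09 m
Pipe 2: V = 0.5059 m/s, Re = 1.30×10^5, ε/D = 3.15×10^-4, f = 0.01856, h_2 = f(L/D)V²/2g = 0.4443 m
Pipe 3: V = 2.780 m/s, Re = 3.04×10^5, ε/D = 6.56×10^-6, f = 0.01436, h_3 = f(L/D)V²/2g = 44.28 m
Series → Q common, losses add: H = Σh = 68.81 m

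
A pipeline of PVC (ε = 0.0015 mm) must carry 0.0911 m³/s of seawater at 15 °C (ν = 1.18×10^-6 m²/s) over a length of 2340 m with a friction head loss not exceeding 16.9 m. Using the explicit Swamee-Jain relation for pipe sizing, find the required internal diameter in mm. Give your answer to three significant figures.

Swamee-Jain (Type III): D = 0.66·[ε^1.25·(LQ²/(gh_f))^4.75 + ν·Q^9.4·(L/(gh_f))^5.2]^0.04
LQ²/(gh_f) = 0.1171; L/(gh_f) = 14.11
Term 1 = ε^1.25·(…)^4.75 = 1.98×10^-12; Term 2 = ν·Q^9.4·(…)^5.2 = 1.86×10^-10
D = 0.66·(1.98×10^-12 + 1.86×10^-10)^0.04 = 0.2695 m = 269 mm
Check: V = 1.60 m/s, Re = 3.65×10^5, f = 0.01394, h_f = 15.7 m ≈ 16.9 m ✓

D ≈ 269 mm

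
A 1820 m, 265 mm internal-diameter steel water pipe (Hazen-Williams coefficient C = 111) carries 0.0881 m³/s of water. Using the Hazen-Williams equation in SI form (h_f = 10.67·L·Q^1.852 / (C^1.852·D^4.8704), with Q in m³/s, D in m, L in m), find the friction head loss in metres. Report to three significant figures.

h_f ≈ 22.7 m

h_f = 10.67·1820·0.0881^1.852 / (111^1.852·0.265^4.8704) = 22.67 m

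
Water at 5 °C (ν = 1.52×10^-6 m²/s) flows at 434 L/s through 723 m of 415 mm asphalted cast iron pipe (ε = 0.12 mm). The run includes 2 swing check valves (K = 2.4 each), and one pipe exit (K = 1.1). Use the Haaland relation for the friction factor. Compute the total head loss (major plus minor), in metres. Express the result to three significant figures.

H_L ≈ 17.3 m

V = 4Q/(πD²) = 3.209 m/s; V²/2g = 0.5247 m
Re = 8.76×10^5, ε/D = 2.89×10^-4 → f = 0.01559 (Haaland)
Major: h_f = f(L/D)·V²/2g = 0.01559·1742·0.5247 = 14.25 m
Minor: ΣK = 5.90; h_m = ΣK·V²/2g = 3.096 m
Total H_L = 14.25 + 3.096 = 17.34 m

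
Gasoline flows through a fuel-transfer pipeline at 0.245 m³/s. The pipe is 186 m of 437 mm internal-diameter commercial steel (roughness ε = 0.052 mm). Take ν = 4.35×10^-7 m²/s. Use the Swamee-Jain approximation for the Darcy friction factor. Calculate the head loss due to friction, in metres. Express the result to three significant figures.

V = 4Q/(πD²) = 4·0.245/(π·0.437²) = 1.633 m/s
Re = VD/ν = 1.633·0.437/4.35×10^-7 = 1.64×10^6 → turbulent
ε/D = 0.052/437 = 1.19×10^-4
Swamee-Jain: f = 0.01334
h_f = f(L/D)V²/(2g) = 0.01334·(186/0.437)·1.633²/(2·9.81) = 0.7719 m

h_f ≈ 0.772 m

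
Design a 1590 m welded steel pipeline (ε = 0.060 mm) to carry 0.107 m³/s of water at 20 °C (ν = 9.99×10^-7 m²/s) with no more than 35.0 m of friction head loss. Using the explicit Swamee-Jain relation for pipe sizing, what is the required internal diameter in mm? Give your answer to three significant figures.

D ≈ 236 mm

Swamee-Jain (Type III): D = 0.66·[ε^1.25·(LQ²/(gh_f))^4.75 + ν·Q^9.4·(L/(gh_f))^5.2]^0.04
LQ²/(gh_f) = 0.05302; L/(gh_f) = 4.631
Term 1 = ε^1.25·(…)^4.75 = 4.61×10^-12; Term 2 = ν·Q^9.4·(…)^5.2 = 2.17×10^-12
D = 0.66·(4.61×10^-12 + 2.17×10^-12)^0.04 = 0.2359 m = 236 mm
Check: V = 2.45 m/s, Re = 5.78×10^5, f = 0.01583, h_f = 32.6 m ≈ 35.0 m ✓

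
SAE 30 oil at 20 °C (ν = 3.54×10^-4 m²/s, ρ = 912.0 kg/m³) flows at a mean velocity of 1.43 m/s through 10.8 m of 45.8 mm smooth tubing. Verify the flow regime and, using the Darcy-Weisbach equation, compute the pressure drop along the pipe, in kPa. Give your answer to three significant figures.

Δp ≈ 76.1 kPa

Re = VD/ν = 1.43·0.04580/3.54×10^-4 = 185 → laminar (Re < 2300)
f = 64/Re = 0.3459
h_f = f(L/D)V²/(2g) = 0.3459·(10.8/0.04580)·1.43²/(2·9.81) = 8.502 m
Δp = ρg·h_f = 912.0·9.81·8.502 = 76.06 kPa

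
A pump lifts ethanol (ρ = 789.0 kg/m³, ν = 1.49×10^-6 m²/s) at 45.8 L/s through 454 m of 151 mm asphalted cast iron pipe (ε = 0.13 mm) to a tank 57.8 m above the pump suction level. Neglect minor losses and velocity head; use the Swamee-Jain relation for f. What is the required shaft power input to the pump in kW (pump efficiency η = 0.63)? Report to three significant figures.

P_shaft ≈ 44.0 kW

V = 4Q/(πD²) = 2.558 m/s; Re = 2.59×10^5; ε/D = 8.61×10^-4; f = 0.02030
h_f = f(L/D)V²/2g = 20.35 m
Total head H = z + h_f = 57.8 + 20.35 = 78.15 m
P_hyd = ρgQH = 789.0·9.81·0.0458·78.15 = 27.70 kW
P_shaft = P_hyd/η = 27.70/0.63 = 43.97 kW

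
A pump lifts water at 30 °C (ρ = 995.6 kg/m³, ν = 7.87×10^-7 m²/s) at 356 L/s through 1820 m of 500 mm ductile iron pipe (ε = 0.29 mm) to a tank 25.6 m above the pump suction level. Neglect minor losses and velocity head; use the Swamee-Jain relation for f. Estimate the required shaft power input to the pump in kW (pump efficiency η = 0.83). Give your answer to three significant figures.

P_shaft ≈ 153 kW

V = 4Q/(πD²) = 1.813 m/s; Re = 1.15×10^6; ε/D = 5.80×10^-4; f = 0.01776
h_f = f(L/D)V²/2g = 10.83 m
Total head H = z + h_f = 25.6 + 10.83 = 36.43 m
P_hyd = ρgQH = 995.6·9.81·0.356·36.43 = 126.7 kW
P_shaft = P_hyd/η = 126.7/0.83 = 152.6 kW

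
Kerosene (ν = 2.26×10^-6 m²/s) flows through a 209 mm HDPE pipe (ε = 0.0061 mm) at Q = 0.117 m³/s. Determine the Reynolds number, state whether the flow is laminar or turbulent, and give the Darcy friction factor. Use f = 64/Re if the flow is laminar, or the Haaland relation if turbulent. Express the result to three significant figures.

Re ≈ 3.15×10^5; turbulent; f ≈ 0.0145

V = 4Q/(πD²) = 3.410 m/s
Re = VD/ν = 3.410·0.209/2.26×10^-6 = 3.15×10^5
Re > 4000 → turbulent; ε/D = 2.92×10^-5
Haaland: f = 0.01447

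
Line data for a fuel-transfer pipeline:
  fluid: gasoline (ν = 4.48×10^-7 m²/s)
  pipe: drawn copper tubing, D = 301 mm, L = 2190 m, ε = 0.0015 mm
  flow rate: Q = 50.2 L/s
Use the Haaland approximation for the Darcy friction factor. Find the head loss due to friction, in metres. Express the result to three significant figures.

h_f ≈ 2.44 m

V = 4Q/(πD²) = 4·0.0502/(π·0.301²) = 0.7055 m/s
Re = VD/ν = 0.7055·0.301/4.48×10^-7 = 4.74×10^5 → turbulent
ε/D = 0.0015/301 = 4.98×10^-6
Haaland: f = 0.01324
h_f = f(L/D)V²/(2g) = 0.01324·(2190/0.301)·0.7055²/(2·9.81) = 2.444 m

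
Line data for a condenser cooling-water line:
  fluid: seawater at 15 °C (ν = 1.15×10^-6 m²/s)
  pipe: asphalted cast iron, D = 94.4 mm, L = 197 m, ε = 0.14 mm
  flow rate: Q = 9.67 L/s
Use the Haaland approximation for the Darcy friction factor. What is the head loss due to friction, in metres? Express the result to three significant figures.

V = 4Q/(πD²) = 4·0.00967/(π·0.0944²) = 1.382 m/s
Re = VD/ν = 1.382·0.0944/1.15×10^-6 = 1.13×10^5 → turbulent
ε/D = 0.14/94.4 = 0.00148
Haaland: f = 0.02333
h_f = f(L/D)V²/(2g) = 0.02333·(197/0.0944)·1.382²/(2·9.81) = 4.736 m

h_f ≈ 4.74 m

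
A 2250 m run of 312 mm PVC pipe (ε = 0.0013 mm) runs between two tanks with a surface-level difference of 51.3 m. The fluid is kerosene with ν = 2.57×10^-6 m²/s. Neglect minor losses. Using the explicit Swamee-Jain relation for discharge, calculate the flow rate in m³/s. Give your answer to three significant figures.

Swamee-Jain (Type II): Q = -0.965·√(gD⁵h_f/L)·ln[ε/(3.7D) + √(3.17ν²L/(gD³h_f))]
√(gD⁵h_f/L) = √(9.81·0.312⁵·51.3/2250) = 0.02572
ε/(3.7D) = 1.13×10^-6; √(3.17ν²L/(gD³h_f)) = 5.55×10^-5
Q = -0.965·0.02572·ln(5.664×10^-5) = 0.2427 m³/s
Check: V = 3.17 m/s, Re = 3.85×10^5, f = 0.01378, h_f = 51.0 m ≈ 51.3 m ✓

Q ≈ 0.243 m³/s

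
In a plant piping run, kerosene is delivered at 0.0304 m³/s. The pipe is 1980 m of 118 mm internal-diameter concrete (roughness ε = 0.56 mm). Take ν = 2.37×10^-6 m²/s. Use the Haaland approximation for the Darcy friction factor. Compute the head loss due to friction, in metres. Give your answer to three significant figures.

h_f ≈ 202 m

V = 4Q/(πD²) = 4·0.0304/(π·0.118²) = 2.780 m/s
Re = VD/ν = 2.780·0.118/2.37×10^-6 = 1.38×10^5 → turbulent
ε/D = 0.56/118 = 0.00475
Haaland: f = 0.03059
h_f = f(L/D)V²/(2g) = 0.03059·(1980/0.118)·2.780²/(2·9.81) = 202.2 m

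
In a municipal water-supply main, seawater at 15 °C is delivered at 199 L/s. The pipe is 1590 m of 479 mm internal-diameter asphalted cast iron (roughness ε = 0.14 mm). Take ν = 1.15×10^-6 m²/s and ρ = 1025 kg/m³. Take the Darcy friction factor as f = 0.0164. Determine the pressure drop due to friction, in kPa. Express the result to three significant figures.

V = 4Q/(πD²) = 4·0.199/(π·0.479²) = 1.104 m/s
h_f = f(L/D)V²/(2g) = 0.01640·(1590/0.479)·1.104²/(2·9.81) = 3.384 m
Δp = ρg·h_f = 1025·9.81·3.384 = 34.02 kPa

Δp ≈ 34.0 kPa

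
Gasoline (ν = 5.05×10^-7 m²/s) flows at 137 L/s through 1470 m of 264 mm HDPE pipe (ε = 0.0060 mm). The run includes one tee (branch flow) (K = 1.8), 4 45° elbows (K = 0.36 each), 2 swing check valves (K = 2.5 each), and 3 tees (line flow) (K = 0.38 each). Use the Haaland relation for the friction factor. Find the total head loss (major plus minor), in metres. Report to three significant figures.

V = 4Q/(πD²) = 2.503 m/s; V²/2g = 0.3193 m
Re = 1.31×10^6, ε/D = 2.27×10^-5 → f = 0.01159 (Haaland)
Major: h_f = f(L/D)·V²/2g = 0.01159·5568·0.3193 = 20.61 m
Minor: ΣK = 9.38; h_m = ΣK·V²/2g = 2.995 m
Total H_L = 20.61 + 2.995 = 23.60 m

H_L ≈ 23.6 m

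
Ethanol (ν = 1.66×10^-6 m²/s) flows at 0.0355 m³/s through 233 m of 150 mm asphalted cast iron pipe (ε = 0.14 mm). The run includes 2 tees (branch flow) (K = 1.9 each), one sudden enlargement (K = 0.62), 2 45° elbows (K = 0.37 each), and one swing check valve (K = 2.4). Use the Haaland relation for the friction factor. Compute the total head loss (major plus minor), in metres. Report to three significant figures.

V = 4Q/(πD²) = 2.009 m/s; V²/2g = 0.2057 m
Re = 1.82×10^5, ε/D = 9.33×10^-4 → f = 0.02076 (Haaland)
Major: h_f = f(L/D)·V²/2g = 0.02076·1553·0.2057 = 6.633 m
Minor: ΣK = 7.56; h_m = ΣK·V²/2g = 1.555 m
Total H_L = 6.633 + 1.555 = 8.188 m

H_L ≈ 8.19 m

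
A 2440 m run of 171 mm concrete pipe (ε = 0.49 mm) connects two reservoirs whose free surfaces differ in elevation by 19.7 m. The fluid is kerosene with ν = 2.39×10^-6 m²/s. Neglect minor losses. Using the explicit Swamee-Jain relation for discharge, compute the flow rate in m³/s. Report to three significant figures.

Q ≈ 0.0227 m³/s

Swamee-Jain (Type II): Q = -0.965·√(gD⁵h_f/L)·ln[ε/(3.7D) + √(3.17ν²L/(gD³h_f))]
√(gD⁵h_f/L) = √(9.81·0.171⁵·19.7/2440) = 0.003403
ε/(3.7D) = 7.74×10^-4; √(3.17ν²L/(gD³h_f)) = 2.14×10^-4
Q = -0.965·0.003403·ln(9.883×10^-4) = 0.02272 m³/s
Check: V = 0.989 m/s, Re = 7.08×10^4, f = 0.02795, h_f = 19.9 m ≈ 19.7 m ✓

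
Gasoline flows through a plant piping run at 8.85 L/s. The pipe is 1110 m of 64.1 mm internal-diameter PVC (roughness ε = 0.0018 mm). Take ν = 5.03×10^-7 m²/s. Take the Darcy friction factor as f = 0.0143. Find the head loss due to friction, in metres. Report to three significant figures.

V = 4Q/(πD²) = 4·0.00885/(π·0.0641²) = 2.742 m/s
h_f = f(L/D)V²/(2g) = 0.01430·(1110/0.0641)·2.742²/(2·9.81) = 94.92 m

h_f ≈ 94.9 m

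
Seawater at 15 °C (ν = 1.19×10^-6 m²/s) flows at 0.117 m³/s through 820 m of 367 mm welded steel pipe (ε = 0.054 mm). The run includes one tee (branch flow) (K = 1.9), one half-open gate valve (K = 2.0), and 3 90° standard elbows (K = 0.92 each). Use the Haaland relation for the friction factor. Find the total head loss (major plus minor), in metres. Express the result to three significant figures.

V = 4Q/(πD²) = 1.106 m/s; V²/2g = 0.06235 m
Re = 3.41×10^5, ε/D = 1.47×10^-4 → f = 0.01539 (Haaland)
Major: h_f = f(L/D)·V²/2g = 0.01539·2234·0.06235 = 2.144 m
Minor: ΣK = 6.66; h_m = ΣK·V²/2g = 0.4152 m
Total H_L = 2.144 + 0.4152 = 2.560 m

H_L ≈ 2.56 m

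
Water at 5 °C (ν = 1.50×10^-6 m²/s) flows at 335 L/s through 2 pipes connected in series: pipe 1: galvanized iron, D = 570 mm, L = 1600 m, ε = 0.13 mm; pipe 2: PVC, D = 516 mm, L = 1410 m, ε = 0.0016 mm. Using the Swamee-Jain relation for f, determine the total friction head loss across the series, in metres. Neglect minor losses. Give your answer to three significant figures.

H ≈ 8.51 m

Pipe 1: V = 1.313 m/s, Re = 4.99×10^5, ε/D = 2.28×10^-4, f = 0.01577, h_1 = f(L/D)V²/2g = 3.889 m
Pipe 2: V = 1.602 m/s, Re = 5.51×10^5, ε/D = 3.10×10^-6, f = 0.01292, h_2 = f(L/D)V²/2g = 4.618 m
Series → Q common, losses add: H = Σh = 8.506 m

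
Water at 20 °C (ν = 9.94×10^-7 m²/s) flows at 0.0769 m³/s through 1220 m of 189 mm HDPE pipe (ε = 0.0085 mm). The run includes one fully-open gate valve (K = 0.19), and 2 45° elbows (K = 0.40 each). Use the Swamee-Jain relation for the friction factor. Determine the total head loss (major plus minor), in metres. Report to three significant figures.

V = 4Q/(πD²) = 2.741 m/s; V²/2g = 0.3829 m
Re = 5.21×10^5, ε/D = 4.50×10^-5 → f = 0.01369 (Swamee-Jain)
Major: h_f = f(L/D)·V²/2g = 0.01369·6455·0.3829 = 33.83 m
Minor: ΣK = 0.990; h_m = ΣK·V²/2g = 0.3791 m
Total H_L = 33.83 + 0.3791 = 34.21 m

H_L ≈ 34.2 m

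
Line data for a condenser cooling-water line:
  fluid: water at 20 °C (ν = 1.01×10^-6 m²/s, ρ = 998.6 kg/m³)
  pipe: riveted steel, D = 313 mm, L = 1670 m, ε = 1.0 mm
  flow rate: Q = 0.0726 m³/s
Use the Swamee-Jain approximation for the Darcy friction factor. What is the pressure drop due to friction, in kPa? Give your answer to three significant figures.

Δp ≈ 64.6 kPa

V = 4Q/(πD²) = 4·0.0726/(π·0.313²) = 0.9435 m/s
Re = VD/ν = 0.9435·0.313/1.01×10^-6 = 2.92×10^5 → turbulent
ε/D = 1.0/313 = 0.00319
Swamee-Jain: f = 0.02722
h_f = f(L/D)V²/(2g) = 0.02722·(1670/0.313)·0.9435²/(2·9.81) = 6.591 m
Δp = ρg·h_f = 998.6·9.81·6.591 = 64.57 kPa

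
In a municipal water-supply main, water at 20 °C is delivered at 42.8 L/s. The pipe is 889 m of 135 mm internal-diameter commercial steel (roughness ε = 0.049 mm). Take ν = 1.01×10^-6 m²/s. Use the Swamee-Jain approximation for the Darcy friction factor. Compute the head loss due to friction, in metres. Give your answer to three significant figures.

h_f ≈ 51.3 m

V = 4Q/(πD²) = 4·0.0428/(π·0.135²) = 2.990 m/s
Re = VD/ν = 2.990·0.135/1.01×10^-6 = 4.00×10^5 → turbulent
ε/D = 0.049/135 = 3.63×10^-4
Swamee-Jain: f = 0.01710
h_f = f(L/D)V²/(2g) = 0.01710·(889/0.135)·2.990²/(2·9.81) = 51.33 m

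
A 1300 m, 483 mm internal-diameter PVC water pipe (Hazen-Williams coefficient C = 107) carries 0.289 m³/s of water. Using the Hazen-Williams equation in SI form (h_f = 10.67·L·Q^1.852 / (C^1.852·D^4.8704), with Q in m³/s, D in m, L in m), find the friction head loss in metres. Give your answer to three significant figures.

h_f ≈ 8.41 m

h_f = 10.67·1300·0.289^1.852 / (107^1.852·0.483^4.8704) = 8.406 m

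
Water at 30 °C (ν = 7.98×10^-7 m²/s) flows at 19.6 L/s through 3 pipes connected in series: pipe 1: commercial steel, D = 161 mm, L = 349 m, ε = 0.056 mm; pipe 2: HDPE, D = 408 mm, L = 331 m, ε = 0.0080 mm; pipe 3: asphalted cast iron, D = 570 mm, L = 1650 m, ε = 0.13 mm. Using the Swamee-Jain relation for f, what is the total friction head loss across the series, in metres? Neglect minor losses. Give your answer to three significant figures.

H ≈ 1.89 m

Pipe 1: V = 0.9628 m/s, Re = 1.94×10^5, ε/D = 3.48×10^-4, f = 0.01814, h_1 = f(L/D)V²/2g = 1.858 m
Pipe 2: V = 0.1499 m/s, Re = 7.66×10^4, ε/D = 1.96×10^-5, f = 0.01900, h_2 = f(L/D)V²/2g = 0.01766 m
Pipe 3: V = 0.07681 m/s, Re = 5.49×10^4, ε/D = 2.28×10^-4, f = 0.02127, h_3 = f(L/D)V²/2g = 0.01852 m
Series → Q common, losses add: H = Σh = 1.894 m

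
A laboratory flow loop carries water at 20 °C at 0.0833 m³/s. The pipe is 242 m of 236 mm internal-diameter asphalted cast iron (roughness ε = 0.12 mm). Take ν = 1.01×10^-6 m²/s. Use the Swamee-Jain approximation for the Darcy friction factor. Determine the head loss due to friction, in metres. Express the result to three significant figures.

V = 4Q/(πD²) = 4·0.0833/(π·0.236²) = 1.904 m/s
Re = VD/ν = 1.904·0.236/1.01×10^-6 = 4.45×10^5 → turbulent
ε/D = 0.12/236 = 5.08×10^-4
Swamee-Jain: f = 0.01794
h_f = f(L/D)V²/(2g) = 0.01794·(242/0.236)·1.904²/(2·9.81) = 3.399 m

h_f ≈ 3.40 m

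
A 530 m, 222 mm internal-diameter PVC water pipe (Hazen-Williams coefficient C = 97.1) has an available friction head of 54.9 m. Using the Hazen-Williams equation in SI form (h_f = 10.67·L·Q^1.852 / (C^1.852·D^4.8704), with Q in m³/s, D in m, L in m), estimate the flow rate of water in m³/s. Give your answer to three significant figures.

Rearranging: Q = [h_f·C^1.852·D^4.8704 / (10.67·L)]^(1/1.852)
Q = [54.9·97.1^1.852·0.222^4.8704 / (10.67·530)]^0.540 = 0.1518 m³/s

Q ≈ 0.152 m³/s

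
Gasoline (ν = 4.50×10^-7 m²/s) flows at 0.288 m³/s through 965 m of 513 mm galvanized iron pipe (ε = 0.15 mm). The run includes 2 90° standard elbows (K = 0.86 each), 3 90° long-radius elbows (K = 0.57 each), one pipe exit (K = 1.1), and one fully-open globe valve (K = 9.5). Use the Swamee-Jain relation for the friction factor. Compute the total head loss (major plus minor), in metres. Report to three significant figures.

V = 4Q/(πD²) = 1.393 m/s; V²/2g = 0.09895 m
Re = 1.59×10^6, ε/D = 2.92×10^-4 → f = 0.01542 (Swamee-Jain)
Major: h_f = f(L/D)·V²/2g = 0.01542·1881·0.09895 = 2.870 m
Minor: ΣK = 14.0; h_m = ΣK·V²/2g = 1.388 m
Total H_L = 2.870 + 1.388 = 4.259 m

H_L ≈ 4.26 m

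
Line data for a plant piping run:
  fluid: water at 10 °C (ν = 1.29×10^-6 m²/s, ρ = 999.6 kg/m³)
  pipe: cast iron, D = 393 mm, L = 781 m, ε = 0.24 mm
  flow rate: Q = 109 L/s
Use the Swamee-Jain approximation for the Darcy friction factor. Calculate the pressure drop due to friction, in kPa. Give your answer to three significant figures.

Δp ≈ 15.3 kPa

V = 4Q/(πD²) = 4·0.109/(π·0.393²) = 0.8986 m/s
Re = VD/ν = 0.8986·0.393/1.29×10^-6 = 2.74×10^5 → turbulent
ε/D = 0.24/393 = 6.11×10^-4
Swamee-Jain: f = 0.01905
h_f = f(L/D)V²/(2g) = 0.01905·(781/0.393)·0.8986²/(2·9.81) = 1.558 m
Δp = ρg·h_f = 999.6·9.81·1.558 = 15.28 kPa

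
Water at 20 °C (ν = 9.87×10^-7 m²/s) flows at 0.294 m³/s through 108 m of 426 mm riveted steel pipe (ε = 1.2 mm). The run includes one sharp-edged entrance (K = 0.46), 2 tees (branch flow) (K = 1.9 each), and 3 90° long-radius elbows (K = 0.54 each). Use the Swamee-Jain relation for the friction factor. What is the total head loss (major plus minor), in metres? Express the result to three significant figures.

H_L ≈ 2.70 m

V = 4Q/(πD²) = 2.063 m/s; V²/2g = 0.2169 m
Re = 8.90×10^5, ε/D = 0.00282 → f = 0.02594 (Swamee-Jain)
Major: h_f = f(L/D)·V²/2g = 0.02594·253.5·0.2169 = 1.426 m
Minor: ΣK = 5.88; h_m = ΣK·V²/2g = 1.275 m
Total H_L = 1.426 + 1.275 = 2.702 m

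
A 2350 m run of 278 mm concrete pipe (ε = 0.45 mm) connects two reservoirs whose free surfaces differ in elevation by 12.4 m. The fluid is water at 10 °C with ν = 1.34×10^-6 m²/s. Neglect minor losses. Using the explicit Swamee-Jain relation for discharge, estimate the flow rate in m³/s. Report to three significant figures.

Q ≈ 0.0678 m³/s

Swamee-Jain (Type II): Q = -0.965·√(gD⁵h_f/L)·ln[ε/(3.7D) + √(3.17ν²L/(gD³h_f))]
√(gD⁵h_f/L) = √(9.81·0.278⁵·12.4/2350) = 0.009271
ε/(3.7D) = 4.37×10^-4; √(3.17ν²L/(gD³h_f)) = 7.15×10^-5
Q = -0.965·0.009271·ln(5.090×10^-4) = 0.06784 m³/s
Check: V = 1.12 m/s, Re = 2.32×10^5, f = 0.02321, h_f = 12.5 m ≈ 12.4 m ✓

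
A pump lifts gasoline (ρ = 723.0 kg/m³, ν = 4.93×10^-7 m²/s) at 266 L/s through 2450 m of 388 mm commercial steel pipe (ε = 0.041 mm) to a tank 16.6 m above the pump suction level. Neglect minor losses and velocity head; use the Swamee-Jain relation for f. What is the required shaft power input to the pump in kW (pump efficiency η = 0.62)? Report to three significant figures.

P_shaft ≈ 115 kW

V = 4Q/(πD²) = 2.250 m/s; Re = 1.77×10^6; ε/D = 1.06×10^-4; f = 0.01306
h_f = f(L/D)V²/2g = 21.28 m
Total head H = z + h_f = 16.6 + 21.28 = 37.88 m
P_hyd = ρgQH = 723.0·9.81·0.266·37.88 = 71.47 kW
P_shaft = P_hyd/η = 71.47/0.62 = 115.3 kW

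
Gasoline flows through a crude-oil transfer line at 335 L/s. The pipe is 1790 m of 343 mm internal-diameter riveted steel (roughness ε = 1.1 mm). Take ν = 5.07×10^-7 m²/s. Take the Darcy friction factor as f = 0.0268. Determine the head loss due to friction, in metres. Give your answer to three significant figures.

V = 4Q/(πD²) = 4·0.335/(π·0.343²) = 3.625 m/s
h_f = f(L/D)V²/(2g) = 0.02680·(1790/0.343)·3.625²/(2·9.81) = 93.70 m

h_f ≈ 93.7 m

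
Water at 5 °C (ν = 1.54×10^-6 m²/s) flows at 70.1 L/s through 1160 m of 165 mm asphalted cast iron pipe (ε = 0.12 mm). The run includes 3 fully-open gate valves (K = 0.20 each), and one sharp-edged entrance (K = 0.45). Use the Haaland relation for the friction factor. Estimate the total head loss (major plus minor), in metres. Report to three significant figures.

V = 4Q/(πD²) = 3.278 m/s; V²/2g = 0.5478 m
Re = 3.51×10^5, ε/D = 7.27×10^-4 → f = 0.01914 (Haaland)
Major: h_f = f(L/D)·V²/2g = 0.01914·7030·0.5478 = 73.72 m
Minor: ΣK = 1.05; h_m = ΣK·V²/2g = 0.5752 m
Total H_L = 73.72 + 0.5752 = 74.30 m

H_L ≈ 74.3 m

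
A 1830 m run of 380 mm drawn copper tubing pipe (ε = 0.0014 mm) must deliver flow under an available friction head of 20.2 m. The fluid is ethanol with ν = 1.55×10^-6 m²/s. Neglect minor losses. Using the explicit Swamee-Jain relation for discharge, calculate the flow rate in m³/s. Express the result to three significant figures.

Swamee-Jain (Type II): Q = -0.965·√(gD⁵h_f/L)·ln[ε/(3.7D) + √(3.17ν²L/(gD³h_f))]
√(gD⁵h_f/L) = √(9.81·0.380⁵·20.2/1830) = 0.02929
ε/(3.7D) = 9.96×10^-7; √(3.17ν²L/(gD³h_f)) = 3.58×10^-5
Q = -0.965·0.02929·ln(3.680×10^-5) = 0.2886 m³/s
Check: V = 2.54 m/s, Re = 6.24×10^5, f = 0.01266, h_f = 20.1 m ≈ 20.2 m ✓

Q ≈ 0.289 m³/s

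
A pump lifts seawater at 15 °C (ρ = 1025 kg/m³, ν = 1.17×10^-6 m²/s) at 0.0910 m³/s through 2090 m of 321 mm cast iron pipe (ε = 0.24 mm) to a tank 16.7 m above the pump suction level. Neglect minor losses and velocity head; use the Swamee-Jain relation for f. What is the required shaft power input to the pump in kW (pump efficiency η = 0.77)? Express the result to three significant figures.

V = 4Q/(πD²) = 1.124 m/s; Re = 3.09×10^5; ε/D = 7.48×10^-4; f = 0.01959
h_f = f(L/D)V²/2g = 8.221 m
Total head H = z + h_f = 16.7 + 8.221 = 24.92 m
P_hyd = ρgQH = 1025·9.81·0.0910·24.92 = 22.80 kW
P_shaft = P_hyd/η = 22.80/0.77 = 29.62 kW

P_shaft ≈ 29.6 kW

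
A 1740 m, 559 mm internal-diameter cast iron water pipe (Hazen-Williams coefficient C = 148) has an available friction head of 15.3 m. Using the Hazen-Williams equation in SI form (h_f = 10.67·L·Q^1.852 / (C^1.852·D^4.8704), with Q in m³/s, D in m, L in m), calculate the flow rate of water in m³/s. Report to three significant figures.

Q ≈ 0.693 m³/s

Rearranging: Q = [h_f·C^1.852·D^4.8704 / (10.67·L)]^(1/1.852)
Q = [15.3·148^1.852·0.559^4.8704 / (10.67·1740)]^0.540 = 0.6931 m³/s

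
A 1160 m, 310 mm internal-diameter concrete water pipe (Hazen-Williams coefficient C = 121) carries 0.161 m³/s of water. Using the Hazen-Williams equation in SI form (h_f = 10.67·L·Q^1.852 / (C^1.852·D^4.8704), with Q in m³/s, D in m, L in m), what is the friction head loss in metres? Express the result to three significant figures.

h_f = 10.67·1160·0.161^1.852 / (121^1.852·0.310^4.8704) = 17.52 m

h_f ≈ 17.5 m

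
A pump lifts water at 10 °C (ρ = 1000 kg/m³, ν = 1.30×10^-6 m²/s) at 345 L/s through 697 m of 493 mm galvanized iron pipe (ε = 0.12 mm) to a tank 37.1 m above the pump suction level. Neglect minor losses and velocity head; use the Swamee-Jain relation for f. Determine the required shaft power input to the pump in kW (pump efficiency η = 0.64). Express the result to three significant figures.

P_shaft ≈ 216 kW

V = 4Q/(πD²) = 1.807 m/s; Re = 6.85×10^5; ε/D = 2.43×10^-4; f = 0.01555
h_f = f(L/D)V²/2g = 3.661 m
Total head H = z + h_f = 37.1 + 3.661 = 40.76 m
P_hyd = ρgQH = 1000·9.81·0.345·40.76 = 138.0 kW
P_shaft = P_hyd/η = 138.0/0.64 = 215.6 kW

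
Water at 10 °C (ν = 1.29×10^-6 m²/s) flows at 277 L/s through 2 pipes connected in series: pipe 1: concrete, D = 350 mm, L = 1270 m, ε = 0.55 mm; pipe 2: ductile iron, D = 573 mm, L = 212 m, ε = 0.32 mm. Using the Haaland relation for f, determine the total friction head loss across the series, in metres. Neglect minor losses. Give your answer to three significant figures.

H ≈ 34.5 m

Pipe 1: V = 2.879 m/s, Re = 7.81×10^5, ε/D = 0.00157, f = 0.02228, h_1 = f(L/D)V²/2g = 34.15 m
Pipe 2: V = 1.074 m/s, Re = 4.77×10^5, ε/D = 5.58×10^-4, f = 0.01797, h_2 = f(L/D)V²/2g = 0.3911 m
Series → Q common, losses add: H = Σh = 34.54 m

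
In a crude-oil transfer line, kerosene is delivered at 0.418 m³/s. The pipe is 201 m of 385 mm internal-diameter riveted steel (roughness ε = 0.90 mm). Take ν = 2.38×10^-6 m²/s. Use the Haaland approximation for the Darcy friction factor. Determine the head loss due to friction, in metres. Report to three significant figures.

V = 4Q/(πD²) = 4·0.418/(π·0.385²) = 3.591 m/s
Re = VD/ν = 3.591·0.385/2.38×10^-6 = 5.81×10^5 → turbulent
ε/D = 0.90/385 = 0.00234
Haaland: f = 0.02472
h_f = f(L/D)V²/(2g) = 0.02472·(201/0.385)·3.591²/(2·9.81) = 8.481 m

h_f ≈ 8.48 m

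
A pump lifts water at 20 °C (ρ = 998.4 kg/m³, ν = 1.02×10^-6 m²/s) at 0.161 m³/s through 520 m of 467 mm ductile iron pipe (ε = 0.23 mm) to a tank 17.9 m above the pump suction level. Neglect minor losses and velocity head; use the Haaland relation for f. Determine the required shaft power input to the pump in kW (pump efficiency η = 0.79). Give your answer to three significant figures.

P_shaft ≈ 37.5 kW

V = 4Q/(πD²) = 0.9399 m/s; Re = 4.30×10^5; ε/D = 4.93×10^-4; f = 0.01766
h_f = f(L/D)V²/2g = 0.8853 m
Total head H = z + h_f = 17.9 + 0.8853 = 18.79 m
P_hyd = ρgQH = 998.4·9.81·0.161·18.79 = 29.62 kW
P_shaft = P_hyd/η = 29.62/0.79 = 37.50 kW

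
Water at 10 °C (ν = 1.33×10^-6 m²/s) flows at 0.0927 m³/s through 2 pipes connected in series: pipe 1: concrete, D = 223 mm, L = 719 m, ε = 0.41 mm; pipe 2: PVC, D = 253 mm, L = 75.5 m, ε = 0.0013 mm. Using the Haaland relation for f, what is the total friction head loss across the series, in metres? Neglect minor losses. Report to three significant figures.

Pipe 1: V = 2.373 m/s, Re = 3.98×10^5, ε/D = 0.00184, f = 0.02338, h_1 = f(L/D)V²/2g = 21.64 m
Pipe 2: V = 1.844 m/s, Re = 3.51×10^5, ε/D = 5.14×10^-6, f = 0.01398, h_2 = f(L/D)V²/2g = 0.7228 m
Series → Q common, losses add: H = Σh = 22.36 m

H ≈ 22.4 m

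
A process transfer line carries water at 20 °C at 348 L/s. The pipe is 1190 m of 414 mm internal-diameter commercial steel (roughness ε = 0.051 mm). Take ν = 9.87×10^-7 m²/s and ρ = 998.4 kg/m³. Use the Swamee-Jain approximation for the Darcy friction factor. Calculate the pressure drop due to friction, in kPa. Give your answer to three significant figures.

V = 4Q/(πD²) = 4·0.348/(π·0.414²) = 2.585 m/s
Re = VD/ν = 2.585·0.414/9.87×10^-7 = 1.08×10^6 → turbulent
ε/D = 0.051/414 = 1.23×10^-4
Swamee-Jain: f = 0.01375
h_f = f(L/D)V²/(2g) = 0.01375·(1190/0.414)·2.585²/(2·9.81) = 13.47 m
Δp = ρg·h_f = 998.4·9.81·13.47 = 131.9 kPa

Δp ≈ 132 kPa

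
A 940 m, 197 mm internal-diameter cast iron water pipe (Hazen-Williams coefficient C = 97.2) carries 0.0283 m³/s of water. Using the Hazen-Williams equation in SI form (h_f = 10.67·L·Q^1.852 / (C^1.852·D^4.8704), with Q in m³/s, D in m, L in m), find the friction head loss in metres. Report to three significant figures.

h_f ≈ 7.75 m

h_f = 10.67·940·0.0283^1.852 / (97.2^1.852·0.197^4.8704) = 7.746 m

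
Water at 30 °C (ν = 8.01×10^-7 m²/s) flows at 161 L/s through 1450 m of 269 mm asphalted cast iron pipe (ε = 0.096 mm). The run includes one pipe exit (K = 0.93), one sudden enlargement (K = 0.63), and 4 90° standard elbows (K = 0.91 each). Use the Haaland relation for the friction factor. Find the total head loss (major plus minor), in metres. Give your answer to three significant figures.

H_L ≈ 37.7 m

V = 4Q/(πD²) = 2.833 m/s; V²/2g = 0.4090 m
Re = 9.51×10^5, ε/D = 3.57×10^-4 → f = 0.01612 (Haaland)
Major: h_f = f(L/D)·V²/2g = 0.01612·5390·0.4090 = 35.55 m
Minor: ΣK = 5.20; h_m = ΣK·V²/2g = 2.127 m
Total H_L = 35.55 + 2.127 = 37.67 m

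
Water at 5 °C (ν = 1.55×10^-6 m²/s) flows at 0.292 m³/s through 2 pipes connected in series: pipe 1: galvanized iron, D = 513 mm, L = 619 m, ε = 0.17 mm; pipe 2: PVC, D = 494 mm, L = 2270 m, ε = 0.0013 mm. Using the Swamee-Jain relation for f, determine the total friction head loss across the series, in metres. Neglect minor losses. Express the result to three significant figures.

Pipe 1: V = 1.413 m/s, Re = 4.68×10^5, ε/D = 3.31×10^-4, f = 0.01669, h_1 = f(L/D)V²/2g = 2.049 m
Pipe 2: V = 1.523 m/s, Re = 4.86×10^5, ε/D = 2.63×10^-6, f = 0.01320, h_2 = f(L/D)V²/2g = 7.176 m
Series → Q common, losses add: H = Σh = 9.225 m

H ≈ 9.23 m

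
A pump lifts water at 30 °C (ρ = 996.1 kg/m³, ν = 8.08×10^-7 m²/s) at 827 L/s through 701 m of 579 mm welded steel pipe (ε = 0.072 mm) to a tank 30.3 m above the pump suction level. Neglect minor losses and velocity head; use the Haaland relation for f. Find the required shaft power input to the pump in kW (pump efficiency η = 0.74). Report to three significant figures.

V = 4Q/(πD²) = 3.141 m/s; Re = 2.25×10^6; ε/D = 1.24×10^-4; f = 0.01308
h_f = f(L/D)V²/2g = 7.964 m
Total head H = z + h_f = 30.3 + 7.964 = 38.26 m
P_hyd = ρgQH = 996.1·9.81·0.827·38.26 = 309.2 kW
P_shaft = P_hyd/η = 309.2/0.74 = 417.9 kW

P_shaft ≈ 418 kW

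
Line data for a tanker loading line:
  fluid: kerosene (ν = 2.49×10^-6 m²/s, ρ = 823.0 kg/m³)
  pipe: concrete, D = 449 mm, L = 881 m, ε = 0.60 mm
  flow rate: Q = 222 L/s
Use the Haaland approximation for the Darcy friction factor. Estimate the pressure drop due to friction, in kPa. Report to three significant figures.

V = 4Q/(πD²) = 4·0.222/(π·0.449²) = 1.402 m/s
Re = VD/ν = 1.402·0.449/2.49×10^-6 = 2.53×10^5 → turbulent
ε/D = 0.60/449 = 0.00134
Haaland: f = 0.02196
h_f = f(L/D)V²/(2g) = 0.02196·(881/0.449)·1.402²/(2·9.81) = 4.318 m
Δp = ρg·h_f = 823.0·9.81·4.318 = 34.86 kPa

Δp ≈ 34.9 kPa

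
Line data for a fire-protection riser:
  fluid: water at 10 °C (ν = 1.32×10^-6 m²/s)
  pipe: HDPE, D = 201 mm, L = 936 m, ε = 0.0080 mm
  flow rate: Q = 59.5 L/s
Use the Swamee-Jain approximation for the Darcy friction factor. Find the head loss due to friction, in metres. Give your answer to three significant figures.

V = 4Q/(πD²) = 4·0.0595/(π·0.201²) = 1.875 m/s
Re = VD/ν = 1.875·0.201/1.32×10^-6 = 2.86×10^5 → turbulent
ε/D = 0.0080/201 = 3.98×10^-5
Swamee-Jain: f = 0.01495
h_f = f(L/D)V²/(2g) = 0.01495·(936/0.201)·1.875²/(2·9.81) = 12.47 m

h_f ≈ 12.5 m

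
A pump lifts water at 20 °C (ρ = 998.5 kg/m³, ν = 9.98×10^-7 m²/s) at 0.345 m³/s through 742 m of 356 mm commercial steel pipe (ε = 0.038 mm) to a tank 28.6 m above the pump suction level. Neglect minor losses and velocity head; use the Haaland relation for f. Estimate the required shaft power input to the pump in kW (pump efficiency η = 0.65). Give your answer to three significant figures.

P_shaft ≈ 236 kW

V = 4Q/(πD²) = 3.466 m/s; Re = 1.24×10^6; ε/D = 1.07×10^-4; f = 0.01322
h_f = f(L/D)V²/2g = 16.87 m
Total head H = z + h_f = 28.6 + 16.87 = 45.47 m
P_hyd = ρgQH = 998.5·9.81·0.345·45.47 = 153.7 kW
P_shaft = P_hyd/η = 153.7/0.65 = 236.4 kW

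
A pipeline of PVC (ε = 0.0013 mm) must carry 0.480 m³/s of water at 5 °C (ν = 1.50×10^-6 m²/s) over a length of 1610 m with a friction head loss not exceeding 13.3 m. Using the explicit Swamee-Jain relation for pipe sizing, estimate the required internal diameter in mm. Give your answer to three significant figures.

Swamee-Jain (Type III): D = 0.66·[ε^1.25·(LQ²/(gh_f))^4.75 + ν·Q^9.4·(L/(gh_f))^5.2]^0.04
LQ²/(gh_f) = 2.843; L/(gh_f) = 12.34
Term 1 = ε^1.25·(…)^4.75 = 6.28×10^-6; Term 2 = ν·Q^9.4·(…)^5.2 = 7.15×10^-4
D = 0.66·(6.28×10^-6 + 7.15×10^-4)^0.04 = 0.4942 m = 494 mm
Check: V = 2.50 m/s, Re = 8.24×10^5, f = 0.01205, h_f = 12.5 m ≈ 13.3 m ✓

D ≈ 494 mm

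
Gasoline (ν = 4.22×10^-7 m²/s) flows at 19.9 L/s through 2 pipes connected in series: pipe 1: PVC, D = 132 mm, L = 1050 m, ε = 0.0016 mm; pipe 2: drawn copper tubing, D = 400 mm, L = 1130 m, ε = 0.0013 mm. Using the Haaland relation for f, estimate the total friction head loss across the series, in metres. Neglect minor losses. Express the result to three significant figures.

H ≈ 11.6 m

Pipe 1: V = 1.454 m/s, Re = 4.55×10^5, ε/D = 1.21×10^-5, f = 0.01342, h_1 = f(L/D)V²/2g = 11.50 m
Pipe 2: V = 0.1584 m/s, Re = 1.50×10^5, ε/D = 3.25×10^-6, f = 0.01642, h_2 = f(L/D)V²/2g = 0.05928 m
Series → Q common, losses add: H = Σh = 11.56 m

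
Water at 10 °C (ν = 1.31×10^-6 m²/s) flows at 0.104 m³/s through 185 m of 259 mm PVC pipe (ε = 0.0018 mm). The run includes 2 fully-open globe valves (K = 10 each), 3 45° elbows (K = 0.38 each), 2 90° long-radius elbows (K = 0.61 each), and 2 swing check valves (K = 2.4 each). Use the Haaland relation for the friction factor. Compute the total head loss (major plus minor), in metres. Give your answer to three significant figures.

H_L ≈ 7.34 m

V = 4Q/(πD²) = 1.974 m/s; V²/2g = 0.1986 m
Re = 3.90×10^5, ε/D = 6.95×10^-6 → f = 0.01373 (Haaland)
Major: h_f = f(L/D)·V²/2g = 0.01373·714.3·0.1986 = 1.947 m
Minor: ΣK = 27.2; h_m = ΣK·V²/2g = 5.394 m
Total H_L = 1.947 + 5.394 = 7.341 m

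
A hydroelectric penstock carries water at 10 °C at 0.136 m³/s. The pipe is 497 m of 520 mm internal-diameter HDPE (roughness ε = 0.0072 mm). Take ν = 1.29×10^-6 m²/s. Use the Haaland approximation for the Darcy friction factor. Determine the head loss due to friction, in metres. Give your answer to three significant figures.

h_f ≈ 0.297 m

V = 4Q/(πD²) = 4·0.136/(π·0.520²) = 0.6404 m/s
Re = VD/ν = 0.6404·0.520/1.29×10^-6 = 2.58×10^5 → turbulent
ε/D = 0.0072/520 = 1.38×10^-5
Haaland: f = 0.01486
h_f = f(L/D)V²/(2g) = 0.01486·(497/0.520)·0.6404²/(2·9.81) = 0.2968 m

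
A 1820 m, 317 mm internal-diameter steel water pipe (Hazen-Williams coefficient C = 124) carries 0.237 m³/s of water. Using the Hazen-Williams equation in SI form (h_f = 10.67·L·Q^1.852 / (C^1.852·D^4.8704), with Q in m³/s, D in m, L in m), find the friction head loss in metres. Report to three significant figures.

h_f ≈ 48.2 m

h_f = 10.67·1820·0.237^1.852 / (124^1.852·0.317^4.8704) = 48.23 m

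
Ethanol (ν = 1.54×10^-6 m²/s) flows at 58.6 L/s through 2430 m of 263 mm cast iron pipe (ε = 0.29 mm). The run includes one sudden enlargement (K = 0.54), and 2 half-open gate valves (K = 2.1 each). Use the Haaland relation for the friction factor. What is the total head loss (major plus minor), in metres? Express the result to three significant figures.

H_L ≈ 12.0 m

V = 4Q/(πD²) = 1.079 m/s; V²/2g = 0.05931 m
Re = 1.84×10^5, ε/D = 0.00110 → f = 0.02140 (Haaland)
Major: h_f = f(L/D)·V²/2g = 0.02140·9240·0.05931 = 11.73 m
Minor: ΣK = 4.74; h_m = ΣK·V²/2g = 0.2811 m
Total H_L = 11.73 + 0.2811 = 12.01 m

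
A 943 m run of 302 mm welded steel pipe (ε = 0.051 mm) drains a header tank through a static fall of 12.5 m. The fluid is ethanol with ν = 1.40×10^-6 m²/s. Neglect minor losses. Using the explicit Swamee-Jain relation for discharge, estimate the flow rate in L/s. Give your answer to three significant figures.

Swamee-Jain (Type II): Q = -0.965·√(gD⁵h_f/L)·ln[ε/(3.7D) + √(3.17ν²L/(gD³h_f))]
√(gD⁵h_f/L) = √(9.81·0.302⁵·12.5/943) = 0.01807
ε/(3.7D) = 4.56×10^-5; √(3.17ν²L/(gD³h_f)) = 4.16×10^-5
Q = -0.965·0.01807·ln(8.729×10^-5) = 0.1630 m³/s
Check: V = 2.28 m/s, Re = 4.91×10^5, f = 0.01524, h_f = 12.6 m ≈ 12.5 m ✓

Q ≈ 163 L/s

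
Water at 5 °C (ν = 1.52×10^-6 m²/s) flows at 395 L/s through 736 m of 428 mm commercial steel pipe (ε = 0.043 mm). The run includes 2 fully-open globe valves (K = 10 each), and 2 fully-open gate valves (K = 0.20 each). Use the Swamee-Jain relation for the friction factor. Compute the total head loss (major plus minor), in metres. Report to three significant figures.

V = 4Q/(πD²) = 2.745 m/s; V²/2g = 0.3842 m
Re = 7.73×10^5, ε/D = 1.00×10^-4 → f = 0.01383 (Swamee-Jain)
Major: h_f = f(L/D)·V²/2g = 0.01383·1720·0.3842 = 9.135 m
Minor: ΣK = 20.4; h_m = ΣK·V²/2g = 7.837 m
Total H_L = 9.135 + 7.837 = 16.97 m

H_L ≈ 17.0 m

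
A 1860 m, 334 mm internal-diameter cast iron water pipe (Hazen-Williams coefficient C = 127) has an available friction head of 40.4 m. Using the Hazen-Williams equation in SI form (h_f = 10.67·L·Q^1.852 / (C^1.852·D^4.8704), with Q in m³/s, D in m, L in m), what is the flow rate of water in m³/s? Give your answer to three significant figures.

Q ≈ 0.250 m³/s

Rearranging: Q = [h_f·C^1.852·D^4.8704 / (10.67·L)]^(1/1.852)
Q = [40.4·127^1.852·0.334^4.8704 / (10.67·1860)]^0.540 = 0.2501 m³/s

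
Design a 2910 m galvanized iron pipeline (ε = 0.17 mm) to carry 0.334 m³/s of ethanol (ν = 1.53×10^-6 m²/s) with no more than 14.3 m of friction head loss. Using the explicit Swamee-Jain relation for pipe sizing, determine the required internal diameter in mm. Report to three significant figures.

D ≈ 508 mm

Swamee-Jain (Type III): D = 0.66·[ε^1.25·(LQ²/(gh_f))^4.75 + ν·Q^9.4·(L/(gh_f))^5.2]^0.04
LQ²/(gh_f) = 2.314; L/(gh_f) = 20.74
Term 1 = ε^1.25·(…)^4.75 = 0.00104; Term 2 = ν·Q^9.4·(…)^5.2 = 3.60×10^-4
D = 0.66·(0.00104 + 3.60×10^-4)^0.04 = 0.5075 m = 508 mm
Check: V = 1.65 m/s, Re = 5.48×10^5, f = 0.01655, h_f = 13.2 m ≈ 14.3 m ✓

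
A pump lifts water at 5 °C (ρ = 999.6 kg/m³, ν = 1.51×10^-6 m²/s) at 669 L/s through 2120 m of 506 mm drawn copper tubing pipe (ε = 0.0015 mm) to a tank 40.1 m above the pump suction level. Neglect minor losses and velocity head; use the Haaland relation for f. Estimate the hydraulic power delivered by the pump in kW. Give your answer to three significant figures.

P_hyd ≈ 440 kW

V = 4Q/(πD²) = 3.327 m/s; Re = 1.11×10^6; ε/D = 2.96×10^-6; f = 0.01143
h_f = f(L/D)V²/2g = 27.01 m
Total head H = z + h_f = 40.1 + 27.01 = 67.11 m
P_hyd = ρgQH = 999.6·9.81·0.669·67.11 = 440.3 kW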